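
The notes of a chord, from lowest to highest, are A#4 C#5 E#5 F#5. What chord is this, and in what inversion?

The pitch classes A#, C#, E#, F# arrange in thirds as F#–A#–C#–E#: an F# major seventh chord.
With the third (A#) in the bass, the chord is in first inversion (figured bass 6/5).

F# major seventh, first inversion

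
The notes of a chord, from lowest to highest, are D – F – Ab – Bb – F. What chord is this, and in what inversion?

The distinct note names are D, F, Ab, Bb. Stacked in thirds they read Bb–D–F–Ab, which is a dominant seventh chord on Bb.
With the third (D) in the bass, the chord is in first inversion (figured bass 6/5).

Bb dominant seventh, first inversion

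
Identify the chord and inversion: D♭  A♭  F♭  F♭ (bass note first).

The pitch classes Db, Ab, Fb arrange in thirds as Db–Fb–Ab: a Db minor triad.
The lowest note is Db, the root of the chord, so this is root position (figured bass 5/3).

Db minor, root position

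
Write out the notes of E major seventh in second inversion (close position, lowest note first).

Spelling E major seventh: E–G#–B–D#. In second inversion the fifth is bass, giving B, D#, E, G# from the bottom.

B, D#, E, G#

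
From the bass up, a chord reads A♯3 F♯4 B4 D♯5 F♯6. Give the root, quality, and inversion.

B major seventh, third inversion

The distinct note names are A#, F#, B, D#. Stacked in thirds they read B–D#–F#–A#, which is a major seventh chord on B.
With the seventh (A#) in the bass, the chord is in third inversion (figured bass 4/2).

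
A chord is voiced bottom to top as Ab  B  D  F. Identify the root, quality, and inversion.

B diminished seventh, third inversion

The distinct note names are Ab, B, D, F. Stacked in thirds they read B–D–F–Ab, which is a diminished seventh chord on B.
Ab is the seventh of B diminished seventh; seventh in the bass means third inversion (figured bass 4/2).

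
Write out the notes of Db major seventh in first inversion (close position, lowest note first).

F, Ab, C, Db

Spelling Db major seventh: Db–F–Ab–C. In first inversion the third is bass, giving F, Ab, C, Db from the bottom.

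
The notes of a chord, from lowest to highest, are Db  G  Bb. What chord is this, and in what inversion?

The pitch classes Db, G, Bb arrange in thirds as G–Bb–Db: a G diminished triad.
Db is the fifth of G diminished; fifth in the bass means second inversion (figured bass 6/4).

G diminished, second inversion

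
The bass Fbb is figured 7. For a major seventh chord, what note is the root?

The figures 7 mean the root of the chord is in the bass. If Fbb is the root of a major seventh chord, the root is Fbb (chord tones Fbb–Abb–Cbb–Ebb).

Fbb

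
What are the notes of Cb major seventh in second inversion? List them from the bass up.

Spelling Cb major seventh: Cb–Eb–Gb–Bb. In second inversion the fifth is bass, giving Gb, Bb, Cb, Eb from the bottom.

Gb, Bb, Cb, Eb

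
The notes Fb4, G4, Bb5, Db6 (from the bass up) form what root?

Reordering Fb, G, Bb, Db into stacked thirds gives G–Bb–Db–Fb; the bottom of that stack, G, is the root.

G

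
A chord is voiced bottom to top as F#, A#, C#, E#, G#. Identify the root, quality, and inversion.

F# major ninth, root position

The pitch classes F#, A#, C#, E#, G# arrange in thirds as F#–A#–C#–E#–G#: an F# major ninth chord.
F# is the root of F# major ninth; root in the bass means root position.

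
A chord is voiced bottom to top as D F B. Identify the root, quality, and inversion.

B diminished, first inversion

Reducing to letter names: D, F, B. These stack in thirds as B–D–F — a B diminished triad.
The lowest note is D, the third of the chord, so this is first inversion (figured bass 6).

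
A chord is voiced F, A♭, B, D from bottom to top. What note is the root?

B

Reordering F, Ab, B, D into stacked thirds gives B–D–F–Ab; the bottom of that stack, B, is the root.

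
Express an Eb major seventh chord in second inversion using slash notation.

Ebmaj7/Bb

Second inversion of Eb major seventh has the fifth (Bb) in the bass. As a slash chord: Ebmaj7/Bb.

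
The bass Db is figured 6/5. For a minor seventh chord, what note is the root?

The figures 6/5 mean the third of the chord is in the bass. If Db is the third of a minor seventh chord, the root is Bb (chord tones Bb–Db–F–Ab).

Bb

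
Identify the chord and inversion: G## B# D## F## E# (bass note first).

E# major ninth, first inversion

Reducing to letter names: G##, B#, D##, F##, E#. These stack in thirds as E#–G##–B#–D##–F## — an E# major ninth chord.
The lowest note is G##, the third of the chord, so this is first inversion.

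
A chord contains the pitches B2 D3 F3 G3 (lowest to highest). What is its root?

B, D, F, G are the tones of a G dominant seventh chord (G–B–D–F), making G the root.

G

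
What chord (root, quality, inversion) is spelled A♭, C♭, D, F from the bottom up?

The distinct note names are Ab, Cb, D, F. Stacked in thirds they read D–F–Ab–Cb, which is a diminished seventh chord on D.
Ab is the fifth of D diminished seventh; fifth in the bass means second inversion (figured bass 4/3).

D diminished seventh, second inversion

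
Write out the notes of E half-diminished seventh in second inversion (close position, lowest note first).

Bb, D, E, G

The chord tones are E–G–Bb–D. With the fifth (Bb) lowest for second inversion: Bb, D, E, G.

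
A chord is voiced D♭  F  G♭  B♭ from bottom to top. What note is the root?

The distinct letter names are Db, F, Gb, Bb. Arranged as a stack of thirds they read Gb–Bb–Db–F, so Gb is the root (a Gb major seventh chord).

Gb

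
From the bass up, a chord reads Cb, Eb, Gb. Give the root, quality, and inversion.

The pitch classes Cb, Eb, Gb arrange in thirds as Cb–Eb–Gb: a Cb major triad.
Cb is the root of Cb major; root in the bass means root position (figured bass 5/3).

Cb major, root position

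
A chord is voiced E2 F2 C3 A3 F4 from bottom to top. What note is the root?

E, F, C, A are the tones of an F major seventh chord (F–A–C–E), making F the root.

F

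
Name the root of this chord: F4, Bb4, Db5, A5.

Bb

Reordering F, Bb, Db, A into stacked thirds gives Bb–Db–F–A; the bottom of that stack, Bb, is the root.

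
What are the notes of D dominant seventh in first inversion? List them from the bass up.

F#, A, C, D

D dominant seventh is D–F#–A–C. First inversion puts the third (F#) in the bass, with the remaining tones above: F#, A, C, D.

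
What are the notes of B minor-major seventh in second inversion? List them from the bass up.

F#, A#, B, D

The chord tones are B–D–F#–A#. With the fifth (F#) lowest for second inversion: F#, A#, B, D.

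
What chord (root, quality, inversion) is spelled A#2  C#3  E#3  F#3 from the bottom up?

The pitch classes A#, C#, E#, F# arrange in thirds as F#–A#–C#–E#: an F# major seventh chord.
The lowest note is A#, the third of the chord, so this is first inversion (figured bass 6/5).

F# major seventh, first inversion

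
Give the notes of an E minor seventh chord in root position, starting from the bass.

E, G, B, D

The chord tones are E–G–B–D. With the root (E) lowest for root position: E, G, B, D.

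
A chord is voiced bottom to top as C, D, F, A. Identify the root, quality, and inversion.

The pitch classes C, D, F, A arrange in thirds as D–F–A–C: a D minor seventh chord.
The lowest note is C, the seventh of the chord, so this is third inversion (figured bass 4/2).

D minor seventh, third inversion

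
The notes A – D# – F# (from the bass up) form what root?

The distinct letter names are A, D#, F#. Arranged as a stack of thirds they read D#–F#–A, so D# is the root (a D# diminished triad).

D#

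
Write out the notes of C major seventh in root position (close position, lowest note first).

The chord tones are C–E–G–B. With the root (C) lowest for root position: C, E, G, B.

C, E, G, B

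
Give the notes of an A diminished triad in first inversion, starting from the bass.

C, Eb, A

Spelling A diminished: A–C–Eb. In first inversion the third is bass, giving C, Eb, A from the bottom.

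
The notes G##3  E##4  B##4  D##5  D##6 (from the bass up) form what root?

Reordering G##, E##, B##, D## into stacked thirds gives E##–G##–B##–D##; the bottom of that stack, E##, is the root.

E##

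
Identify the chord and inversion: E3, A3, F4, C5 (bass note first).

F major seventh, third inversion

The distinct note names are E, A, F, C. Stacked in thirds they read F–A–C–E, which is a major seventh chord on F.
E is the seventh of F major seventh; seventh in the bass means third inversion (figured bass 4/2).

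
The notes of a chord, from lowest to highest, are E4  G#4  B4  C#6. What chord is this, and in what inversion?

C# minor seventh, first inversion

Reducing to letter names: E, G#, B, C#. These stack in thirds as C#–E–G#–B — a C# minor seventh chord.
E is the third of C# minor seventh; third in the bass means first inversion (figured bass 6/5).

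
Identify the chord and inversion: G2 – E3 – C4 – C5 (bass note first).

Reducing to letter names: G, E, C. These stack in thirds as C–E–G — a C major triad.
G is the fifth of C major; fifth in the bass means second inversion (figured bass 6/4).

C major, second inversion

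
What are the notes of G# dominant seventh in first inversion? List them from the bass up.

B#, D#, F#, G#

G# dominant seventh is G#–B#–D#–F#. First inversion puts the third (B#) in the bass, with the remaining tones above: B#, D#, F#, G#.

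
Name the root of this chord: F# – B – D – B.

B

Reordering F#, B, D into stacked thirds gives B–D–F#; the bottom of that stack, B, is the root.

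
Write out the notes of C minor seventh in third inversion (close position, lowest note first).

C minor seventh is C–Eb–G–Bb. Third inversion puts the seventh (Bb) in the bass, with the remaining tones above: Bb, C, Eb, G.

Bb, C, Eb, G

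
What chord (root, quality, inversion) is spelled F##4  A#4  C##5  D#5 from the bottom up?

Reducing to letter names: F##, A#, C##, D#. These stack in thirds as D#–F##–A#–C## — a D# major seventh chord.
F## is the third of D# major seventh; third in the bass means first inversion (figured bass 6/5).

D# major seventh, first inversion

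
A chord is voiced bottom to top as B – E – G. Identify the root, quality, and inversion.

E minor, second inversion

The pitch classes B, E, G arrange in thirds as E–G–B: an E minor triad.
With the fifth (B) in the bass, the chord is in second inversion (figured bass 6/4).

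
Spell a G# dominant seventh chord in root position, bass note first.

Spelling G# dominant seventh: G#–B#–D#–F#. In root position the root is bass, giving G#, B#, D#, F# from the bottom.

G#, B#, D#, F#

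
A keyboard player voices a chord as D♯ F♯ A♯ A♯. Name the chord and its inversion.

Reducing to letter names: D#, F#, A#. These stack in thirds as D#–F#–A# — a D# minor triad.
With the root (D#) in the bass, the chord is in root position (figured bass 5/3).

D# minor, root position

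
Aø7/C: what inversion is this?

first inversion

Aø7/C means A half-diminished seventh with C in the bass. C is the third of A half-diminished seventh (A–C–Eb–G), so this is first inversion.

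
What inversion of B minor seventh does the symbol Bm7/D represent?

Bm7/D means B minor seventh with D in the bass. D is the third of B minor seventh (B–D–F#–A), so this is first inversion.

first inversion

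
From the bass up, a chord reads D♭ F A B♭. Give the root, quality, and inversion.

Bb minor-major seventh, first inversion

The distinct note names are Db, F, A, Bb. Stacked in thirds they read Bb–Db–F–A, which is a minor-major seventh chord on Bb.
The lowest note is Db, the third of the chord, so this is first inversion (figured bass 6/5).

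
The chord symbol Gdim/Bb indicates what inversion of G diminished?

Gdim/Bb means G diminished with Bb in the bass. Bb is the third of G diminished (G–Bb–Db), so this is first inversion.

first inversion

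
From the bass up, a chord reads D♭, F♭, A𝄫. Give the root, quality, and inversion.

The distinct note names are Db, Fb, Abb. Stacked in thirds they read Db–Fb–Abb, which is a diminished triad on Db.
Db is the root of Db diminished; root in the bass means root position (figured bass 5/3).

Db diminished, root position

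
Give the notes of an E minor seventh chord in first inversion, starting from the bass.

E minor seventh is E–G–B–D. First inversion puts the third (G) in the bass, with the remaining tones above: G, B, D, E.

G, B, D, E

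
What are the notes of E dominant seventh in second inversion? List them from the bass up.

E dominant seventh is E–G#–B–D. Second inversion puts the fifth (B) in the bass, with the remaining tones above: B, D, E, G#.

B, D, E, G#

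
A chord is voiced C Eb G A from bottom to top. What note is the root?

C, Eb, G, A are the tones of an A half-diminished seventh chord (A–C–Eb–G), making A the root.

A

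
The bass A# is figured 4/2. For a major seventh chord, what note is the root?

The figures 4/2 mean the seventh of the chord is in the bass. If A# is the seventh of a major seventh chord, the root is B (chord tones B–D#–F#–A#).

B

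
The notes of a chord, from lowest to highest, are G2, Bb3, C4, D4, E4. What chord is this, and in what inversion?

C dominant ninth, second inversion

The pitch classes G, Bb, C, D, E arrange in thirds as C–E–G–Bb–D: a C dominant ninth chord.
With the fifth (G) in the bass, the chord is in second inversion.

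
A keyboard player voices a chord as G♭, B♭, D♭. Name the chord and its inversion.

The pitch classes Gb, Bb, Db arrange in thirds as Gb–Bb–Db: a Gb major triad.
With the root (Gb) in the bass, the chord is in root position (figured bass 5/3).

Gb major, root position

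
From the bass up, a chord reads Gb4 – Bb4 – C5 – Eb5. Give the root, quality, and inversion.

C half-diminished seventh, second inversion

The distinct note names are Gb, Bb, C, Eb. Stacked in thirds they read C–Eb–Gb–Bb, which is a half-diminished seventh chord on C.
Gb is the fifth of C half-diminished seventh; fifth in the bass means second inversion (figured bass 4/3).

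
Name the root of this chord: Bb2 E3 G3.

E

Bb, E, G are the tones of an E diminished triad (E–G–Bb), making E the root.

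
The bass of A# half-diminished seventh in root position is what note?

In root position the root is lowest. For A# half-diminished seventh (A#–C#–E–G#) that is A#.

A#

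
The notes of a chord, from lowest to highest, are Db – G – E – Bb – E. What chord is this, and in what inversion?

E diminished seventh, third inversion

The pitch classes Db, G, E, Bb arrange in thirds as E–G–Bb–Db: an E diminished seventh chord.
Db is the seventh of E diminished seventh; seventh in the bass means third inversion (figured bass 4/2).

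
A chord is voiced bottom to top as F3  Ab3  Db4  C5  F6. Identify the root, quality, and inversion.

Reducing to letter names: F, Ab, Db, C. These stack in thirds as Db–F–Ab–C — a Db major seventh chord.
The lowest note is F, the third of the chord, so this is first inversion (figured bass 6/5).

Db major seventh, first inversion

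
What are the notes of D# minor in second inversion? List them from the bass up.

Spelling D# minor: D#–F#–A#. In second inversion the fifth is bass, giving A#, D#, F# from the bottom.

A#, D#, F#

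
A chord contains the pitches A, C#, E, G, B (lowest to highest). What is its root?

A, C#, E, G, B are the tones of an A dominant ninth chord (A–C#–E–G–B), making A the root.

A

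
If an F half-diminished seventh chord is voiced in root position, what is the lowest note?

F half-diminished seventh is F–Ab–Cb–Eb. Root position places the root in the bass: F.

F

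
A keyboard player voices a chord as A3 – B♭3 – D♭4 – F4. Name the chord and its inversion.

The pitch classes A, Bb, Db, F arrange in thirds as Bb–Db–F–A: a Bb minor-major seventh chord.
The lowest note is A, the seventh of the chord, so this is third inversion (figured bass 4/2).

Bb minor-major seventh, third inversion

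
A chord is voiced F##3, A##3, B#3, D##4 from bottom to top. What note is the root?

B#

F##, A##, B#, D## are the tones of a B# major seventh chord (B#–D##–F##–A##), making B# the root.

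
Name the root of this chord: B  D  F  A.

B, D, F, A are the tones of a B half-diminished seventh chord (B–D–F–A), making B the root.

B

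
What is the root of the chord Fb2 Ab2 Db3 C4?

Reordering Fb, Ab, Db, C into stacked thirds gives Db–Fb–Ab–C; the bottom of that stack, Db, is the root.

Db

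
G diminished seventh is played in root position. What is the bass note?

The root of G diminished seventh (G–Bb–Db–Fb) is G; that is the bass in root position.

G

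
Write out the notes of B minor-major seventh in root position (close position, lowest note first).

B minor-major seventh is B–D–F#–A#. Root position puts the root (B) in the bass, with the remaining tones above: B, D, F#, A#.

B, D, F#, A#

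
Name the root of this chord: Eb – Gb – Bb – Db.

Eb

Eb, Gb, Bb, Db are the tones of an Eb minor seventh chord (Eb–Gb–Bb–Db), making Eb the root.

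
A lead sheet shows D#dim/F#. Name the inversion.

D#dim/F# means D# diminished with F# in the bass. F# is the third of D# diminished (D#–F#–A), so this is first inversion.

first inversion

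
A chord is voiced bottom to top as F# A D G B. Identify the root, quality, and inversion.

G major ninth, third inversion

The distinct note names are F#, A, D, G, B. Stacked in thirds they read G–B–D–F#–A, which is a major ninth chord on G.
The lowest note is F#, the seventh of the chord, so this is third inversion.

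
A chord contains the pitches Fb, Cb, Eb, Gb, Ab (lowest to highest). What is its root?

Fb, Cb, Eb, Gb, Ab are the tones of an Fb major ninth chord (Fb–Ab–Cb–Eb–Gb), making Fb the root.

Fb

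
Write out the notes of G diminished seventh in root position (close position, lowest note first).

G, Bb, Db, Fb

G diminished seventh is G–Bb–Db–Fb. Root position puts the root (G) in the bass, with the remaining tones above: G, Bb, Db, Fb.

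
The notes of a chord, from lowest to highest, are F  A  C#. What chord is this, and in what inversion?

The pitch classes F, A, C# arrange in thirds as F–A–C#: an F augmented triad.
With the root (F) in the bass, the chord is in root position (figured bass 5/3).

F augmented, root position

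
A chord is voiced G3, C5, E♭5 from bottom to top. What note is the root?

C

The distinct letter names are G, C, Eb. Arranged as a stack of thirds they read C–Eb–G, so C is the root (a C minor triad).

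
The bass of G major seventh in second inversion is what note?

G major seventh is G–B–D–F#. Second inversion places the fifth in the bass: D.

D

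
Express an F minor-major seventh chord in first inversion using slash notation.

Fm(maj7)/Ab

First inversion of F minor-major seventh has the third (Ab) in the bass. As a slash chord: Fm(maj7)/Ab.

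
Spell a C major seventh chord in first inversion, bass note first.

E, G, B, C

Spelling C major seventh: C–E–G–B. In first inversion the third is bass, giving E, G, B, C from the bottom.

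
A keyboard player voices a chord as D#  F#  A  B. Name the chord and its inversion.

B dominant seventh, first inversion

The pitch classes D#, F#, A, B arrange in thirds as B–D#–F#–A: a B dominant seventh chord.
With the third (D#) in the bass, the chord is in first inversion (figured bass 6/5).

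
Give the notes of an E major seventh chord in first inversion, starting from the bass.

The chord tones are E–G#–B–D#. With the third (G#) lowest for first inversion: G#, B, D#, E.

G#, B, D#, E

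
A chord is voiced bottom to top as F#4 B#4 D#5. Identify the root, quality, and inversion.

Reducing to letter names: F#, B#, D#. These stack in thirds as B#–D#–F# — a B# diminished triad.
With the fifth (F#) in the bass, the chord is in second inversion (figured bass 6/4).

B# diminished, second inversion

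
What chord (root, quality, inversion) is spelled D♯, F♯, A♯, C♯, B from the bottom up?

B major ninth, first inversion

Reducing to letter names: D#, F#, A#, C#, B. These stack in thirds as B–D#–F#–A#–C# — a B major ninth chord.
D# is the third of B major ninth; third in the bass means first inversion.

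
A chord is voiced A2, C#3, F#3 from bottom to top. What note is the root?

F#

The distinct letter names are A, C#, F#. Arranged as a stack of thirds they read F#–A–C#, so F# is the root (an F# minor triad).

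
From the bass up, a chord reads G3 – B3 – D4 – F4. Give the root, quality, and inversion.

The pitch classes G, B, D, F arrange in thirds as G–B–D–F: a G dominant seventh chord.
The lowest note is G, the root of the chord, so this is root position (figured bass 7).

G dominant seventh, root position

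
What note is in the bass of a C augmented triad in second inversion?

G#

The fifth of C augmented (C–E–G#) is G#; that is the bass in second inversion.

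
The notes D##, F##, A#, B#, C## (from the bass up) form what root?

B#

D##, F##, A#, B#, C## are the tones of a B# dominant ninth chord (B#–D##–F##–A#–C##), making B# the root.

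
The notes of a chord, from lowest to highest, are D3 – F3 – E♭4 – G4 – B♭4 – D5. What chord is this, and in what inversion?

Eb major ninth, third inversion

The distinct note names are D, F, Eb, G, Bb. Stacked in thirds they read Eb–G–Bb–D–F, which is a major ninth chord on Eb.
The lowest note is D, the seventh of the chord, so this is third inversion.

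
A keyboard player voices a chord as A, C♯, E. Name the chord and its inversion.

Reducing to letter names: A, C#, E. These stack in thirds as A–C#–E — an A major triad.
With the root (A) in the bass, the chord is in root position (figured bass 5/3).

A major, root position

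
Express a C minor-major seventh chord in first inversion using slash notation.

First inversion of C minor-major seventh has the third (Eb) in the bass. As a slash chord: Cm(maj7)/Eb.

Cm(maj7)/Eb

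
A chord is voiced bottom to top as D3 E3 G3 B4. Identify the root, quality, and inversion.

The pitch classes D, E, G, B arrange in thirds as E–G–B–D: an E minor seventh chord.
With the seventh (D) in the bass, the chord is in third inversion (figured bass 4/2).

E minor seventh, third inversion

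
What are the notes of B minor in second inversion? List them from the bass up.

F#, B, D

Spelling B minor: B–D–F#. In second inversion the fifth is bass, giving F#, B, D from the bottom.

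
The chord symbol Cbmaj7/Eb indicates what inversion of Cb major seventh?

Cbmaj7/Eb means Cb major seventh with Eb in the bass. Eb is the third of Cb major seventh (Cb–Eb–Gb–Bb), so this is first inversion.

first inversion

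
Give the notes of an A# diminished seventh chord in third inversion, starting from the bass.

Spelling A# diminished seventh: A#–C#–E–G. In third inversion the seventh is bass, giving G, A#, C#, E from the bottom.

G, A#, C#, E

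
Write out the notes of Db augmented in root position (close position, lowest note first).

The chord tones are Db–F–A. With the root (Db) lowest for root position: Db, F, A.

Db, F, A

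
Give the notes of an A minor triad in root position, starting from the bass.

The chord tones are A–C–E. With the root (A) lowest for root position: A, C, E.

A, C, E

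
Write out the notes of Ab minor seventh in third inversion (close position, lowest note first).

Gb, Ab, Cb, Eb

Spelling Ab minor seventh: Ab–Cb–Eb–Gb. In third inversion the seventh is bass, giving Gb, Ab, Cb, Eb from the bottom.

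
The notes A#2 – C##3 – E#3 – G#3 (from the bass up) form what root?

Reordering A#, C##, E#, G# into stacked thirds gives A#–C##–E#–G#; the bottom of that stack, A#, is the root.

A#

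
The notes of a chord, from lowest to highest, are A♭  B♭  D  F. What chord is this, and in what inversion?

The pitch classes Ab, Bb, D, F arrange in thirds as Bb–D–F–Ab: a Bb dominant seventh chord.
With the seventh (Ab) in the bass, the chord is in third inversion (figured bass 4/2).

Bb dominant seventh, third inversion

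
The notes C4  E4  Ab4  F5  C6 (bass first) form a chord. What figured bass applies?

The notes C, E, Ab, F stack in thirds as F–Ab–C–E — an F minor-major seventh chord. The bass C is the fifth, so this is second inversion: figured 4/3.

4/3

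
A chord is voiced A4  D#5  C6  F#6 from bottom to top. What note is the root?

A, D#, C, F# are the tones of a D# diminished seventh chord (D#–F#–A–C), making D# the root.

D#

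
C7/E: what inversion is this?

first inversion

C7/E means C dominant seventh with E in the bass. E is the third of C dominant seventh (C–E–G–Bb), so this is first inversion.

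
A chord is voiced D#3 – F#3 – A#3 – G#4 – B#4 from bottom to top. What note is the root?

The distinct letter names are D#, F#, A#, G#, B#. Arranged as a stack of thirds they read G#–B#–D#–F#–A#, so G# is the root (a G# dominant ninth chord).

G#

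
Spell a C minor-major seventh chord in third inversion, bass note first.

Spelling C minor-major seventh: C–Eb–G–B. In third inversion the seventh is bass, giving B, C, Eb, G from the bottom.

B, C, Eb, G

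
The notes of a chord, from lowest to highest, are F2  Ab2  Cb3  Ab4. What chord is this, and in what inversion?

F diminished, root position

The distinct note names are F, Ab, Cb. Stacked in thirds they read F–Ab–Cb, which is a diminished triad on F.
With the root (F) in the bass, the chord is in root position (figured bass 5/3).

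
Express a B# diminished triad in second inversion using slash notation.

Second inversion of B# diminished has the fifth (F#) in the bass. As a slash chord: B#dim/F#.

B#dim/F#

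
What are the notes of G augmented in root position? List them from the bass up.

The chord tones are G–B–D#. With the root (G) lowest for root position: G, B, D#.

G, B, D#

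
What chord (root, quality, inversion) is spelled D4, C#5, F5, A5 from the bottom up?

Reducing to letter names: D, C#, F, A. These stack in thirds as D–F–A–C# — a D minor-major seventh chord.
The lowest note is D, the root of the chord, so this is root position (figured bass 7).

D minor-major seventh, root position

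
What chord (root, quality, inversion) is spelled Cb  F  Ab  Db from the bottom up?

Db dominant seventh, third inversion

Reducing to letter names: Cb, F, Ab, Db. These stack in thirds as Db–F–Ab–Cb — a Db dominant seventh chord.
Cb is the seventh of Db dominant seventh; seventh in the bass means third inversion (figured bass 4/2).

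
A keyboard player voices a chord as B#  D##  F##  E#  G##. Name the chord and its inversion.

E# major ninth, second inversion

Reducing to letter names: B#, D##, F##, E#, G##. These stack in thirds as E#–G##–B#–D##–F## — an E# major ninth chord.
With the fifth (B#) in the bass, the chord is in second inversion.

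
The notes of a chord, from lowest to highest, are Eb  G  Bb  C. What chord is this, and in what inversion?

Reducing to letter names: Eb, G, Bb, C. These stack in thirds as C–Eb–G–Bb — a C minor seventh chord.
With the third (Eb) in the bass, the chord is in first inversion (figured bass 6/5).

C minor seventh, first inversion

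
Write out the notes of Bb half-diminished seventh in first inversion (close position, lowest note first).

The chord tones are Bb–Db–Fb–Ab. With the third (Db) lowest for first inversion: Db, Fb, Ab, Bb.

Db, Fb, Ab, Bb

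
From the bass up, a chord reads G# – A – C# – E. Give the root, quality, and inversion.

The pitch classes G#, A, C#, E arrange in thirds as A–C#–E–G#: an A major seventh chord.
With the seventh (G#) in the bass, the chord is in third inversion (figured bass 4/2).

A major seventh, third inversion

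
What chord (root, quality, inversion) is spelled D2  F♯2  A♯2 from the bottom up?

Reducing to letter names: D, F#, A#. These stack in thirds as D–F#–A# — a D augmented triad.
D is the root of D augmented; root in the bass means root position (figured bass 5/3).

D augmented, root position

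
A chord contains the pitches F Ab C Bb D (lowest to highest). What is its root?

Bb

F, Ab, C, Bb, D are the tones of a Bb dominant ninth chord (Bb–D–F–Ab–C), making Bb the root.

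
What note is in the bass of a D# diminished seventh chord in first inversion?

F#

The third of D# diminished seventh (D#–F#–A–C) is F#; that is the bass in first inversion.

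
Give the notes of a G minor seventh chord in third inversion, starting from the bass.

G minor seventh is G–Bb–D–F. Third inversion puts the seventh (F) in the bass, with the remaining tones above: F, G, Bb, D.

F, G, Bb, D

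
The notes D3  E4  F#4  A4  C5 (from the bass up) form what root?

D

D, E, F#, A, C are the tones of a D dominant ninth chord (D–F#–A–C–E), making D the root.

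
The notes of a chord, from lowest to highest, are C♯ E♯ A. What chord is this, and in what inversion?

A augmented, first inversion

Reducing to letter names: C#, E#, A. These stack in thirds as A–C#–E# — an A augmented triad.
The lowest note is C#, the third of the chord, so this is first inversion (figured bass 6).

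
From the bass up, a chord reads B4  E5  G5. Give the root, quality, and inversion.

E minor, second inversion

The distinct note names are B, E, G. Stacked in thirds they read E–G–B, which is a minor triad on E.
B is the fifth of E minor; fifth in the bass means second inversion (figured bass 6/4).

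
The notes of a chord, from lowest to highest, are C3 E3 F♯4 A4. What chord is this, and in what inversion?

The distinct note names are C, E, F#, A. Stacked in thirds they read F#–A–C–E, which is a half-diminished seventh chord on F#.
The lowest note is C, the fifth of the chord, so this is second inversion (figured bass 4/3).

F# half-diminished seventh, second inversion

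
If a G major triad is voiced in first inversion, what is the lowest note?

The third of G major (G–B–D) is B; that is the bass in first inversion.

B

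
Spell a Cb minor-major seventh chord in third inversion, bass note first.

Bb, Cb, Ebb, Gb

Spelling Cb minor-major seventh: Cb–Ebb–Gb–Bb. In third inversion the seventh is bass, giving Bb, Cb, Ebb, Gb from the bottom.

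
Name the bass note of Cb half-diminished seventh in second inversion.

Gbb

In second inversion the fifth is lowest. For Cb half-diminished seventh (Cb–Ebb–Gbb–Bbb) that is Gbb.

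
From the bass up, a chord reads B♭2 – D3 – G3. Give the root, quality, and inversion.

The pitch classes Bb, D, G arrange in thirds as G–Bb–D: a G minor triad.
The lowest note is Bb, the third of the chord, so this is first inversion (figured bass 6).

G minor, first inversion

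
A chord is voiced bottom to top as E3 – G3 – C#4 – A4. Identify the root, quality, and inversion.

A dominant seventh, second inversion

Reducing to letter names: E, G, C#, A. These stack in thirds as A–C#–E–G — an A dominant seventh chord.
With the fifth (E) in the bass, the chord is in second inversion (figured bass 4/3).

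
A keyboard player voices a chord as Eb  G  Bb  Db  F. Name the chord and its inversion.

Eb dominant ninth, root position

The distinct note names are Eb, G, Bb, Db, F. Stacked in thirds they read Eb–G–Bb–Db–F, which is a dominant ninth chord on Eb.
Eb is the root of Eb dominant ninth; root in the bass means root position.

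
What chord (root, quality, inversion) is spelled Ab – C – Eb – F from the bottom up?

F minor seventh, first inversion

The distinct note names are Ab, C, Eb, F. Stacked in thirds they read F–Ab–C–Eb, which is a minor seventh chord on F.
With the third (Ab) in the bass, the chord is in first inversion (figured bass 6/5).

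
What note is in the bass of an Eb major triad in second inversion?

In second inversion the fifth is lowest. For Eb major (Eb–G–Bb) that is Bb.

Bb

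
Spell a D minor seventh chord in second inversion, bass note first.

D minor seventh is D–F–A–C. Second inversion puts the fifth (A) in the bass, with the remaining tones above: A, C, D, F.

A, C, D, F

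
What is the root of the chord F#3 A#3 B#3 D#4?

The distinct letter names are F#, A#, B#, D#. Arranged as a stack of thirds they read B#–D#–F#–A#, so B# is the root (a B# half-diminished seventh chord).

B#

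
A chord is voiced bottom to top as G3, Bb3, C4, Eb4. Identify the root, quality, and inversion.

Reducing to letter names: G, Bb, C, Eb. These stack in thirds as C–Eb–G–Bb — a C minor seventh chord.
With the fifth (G) in the bass, the chord is in second inversion (figured bass 4/3).

C minor seventh, second inversion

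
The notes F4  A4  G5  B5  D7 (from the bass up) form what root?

G

Reordering F, A, G, B, D into stacked thirds gives G–B–D–F–A; the bottom of that stack, G, is the root.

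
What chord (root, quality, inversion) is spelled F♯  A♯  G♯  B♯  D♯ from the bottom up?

G# dominant ninth, third inversion

The distinct note names are F#, A#, G#, B#, D#. Stacked in thirds they read G#–B#–D#–F#–A#, which is a dominant ninth chord on G#.
The lowest note is F#, the seventh of the chord, so this is third inversion.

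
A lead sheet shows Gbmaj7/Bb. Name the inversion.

first inversion

Gbmaj7/Bb means Gb major seventh with Bb in the bass. Bb is the third of Gb major seventh (Gb–Bb–Db–F), so this is first inversion.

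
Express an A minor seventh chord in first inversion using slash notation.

Am7/C

First inversion of A minor seventh has the third (C) in the bass. As a slash chord: Am7/C.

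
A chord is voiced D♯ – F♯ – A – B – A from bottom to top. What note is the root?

B

The distinct letter names are D#, F#, A, B. Arranged as a stack of thirds they read B–D#–F#–A, so B is the root (a B dominant seventh chord).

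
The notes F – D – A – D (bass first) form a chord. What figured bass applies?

6

The notes F, D, A stack in thirds as D–F–A — a D minor triad. The bass F is the third, so this is first inversion: figured 6.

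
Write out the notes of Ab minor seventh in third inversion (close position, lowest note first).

Ab minor seventh is Ab–Cb–Eb–Gb. Third inversion puts the seventh (Gb) in the bass, with the remaining tones above: Gb, Ab, Cb, Eb.

Gb, Ab, Cb, Eb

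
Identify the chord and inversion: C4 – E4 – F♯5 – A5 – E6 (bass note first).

The distinct note names are C, E, F#, A. Stacked in thirds they read F#–A–C–E, which is a half-diminished seventh chord on F#.
With the fifth (C) in the bass, the chord is in second inversion (figured bass 4/3).

F# half-diminished seventh, second inversion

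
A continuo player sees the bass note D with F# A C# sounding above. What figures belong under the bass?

7

The notes D, F#, A, C# stack in thirds as D–F#–A–C# — a D major seventh chord. The bass D is the root, so this is root position: figured 7.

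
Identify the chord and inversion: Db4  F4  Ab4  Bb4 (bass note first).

Reducing to letter names: Db, F, Ab, Bb. These stack in thirds as Bb–Db–F–Ab — a Bb minor seventh chord.
Db is the third of Bb minor seventh; third in the bass means first inversion (figured bass 6/5).

Bb minor seventh, first inversion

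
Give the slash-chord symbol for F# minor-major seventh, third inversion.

F#m(maj7)/E#

Third inversion of F# minor-major seventh has the seventh (E#) in the bass. As a slash chord: F#m(maj7)/E#.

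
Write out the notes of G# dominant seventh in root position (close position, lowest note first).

G#, B#, D#, F#

G# dominant seventh is G#–B#–D#–F#. Root position puts the root (G#) in the bass, with the remaining tones above: G#, B#, D#, F#.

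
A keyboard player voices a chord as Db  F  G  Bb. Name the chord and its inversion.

G half-diminished seventh, second inversion

Reducing to letter names: Db, F, G, Bb. These stack in thirds as G–Bb–Db–F — a G half-diminished seventh chord.
With the fifth (Db) in the bass, the chord is in second inversion (figured bass 4/3).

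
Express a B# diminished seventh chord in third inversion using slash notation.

B#dim7/A

Third inversion of B# diminished seventh has the seventh (A) in the bass. As a slash chord: B#dim7/A.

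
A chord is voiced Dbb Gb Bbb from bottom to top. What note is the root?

Reordering Dbb, Gb, Bbb into stacked thirds gives Gb–Bbb–Dbb; the bottom of that stack, Gb, is the root.

Gb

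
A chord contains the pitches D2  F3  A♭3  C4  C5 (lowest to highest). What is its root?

The distinct letter names are D, F, Ab, C. Arranged as a stack of thirds they read D–F–Ab–C, so D is the root (a D half-diminished seventh chord).

D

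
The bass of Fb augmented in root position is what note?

Fb

In root position the root is lowest. For Fb augmented (Fb–Ab–C) that is Fb.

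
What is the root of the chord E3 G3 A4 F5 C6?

The distinct letter names are E, G, A, F, C. Arranged as a stack of thirds they read F–A–C–E–G, so F is the root (an F major ninth chord).

F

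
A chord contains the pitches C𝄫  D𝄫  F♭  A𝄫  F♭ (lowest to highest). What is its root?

Cbb, Dbb, Fb, Abb are the tones of a Dbb dominant seventh chord (Dbb–Fb–Abb–Cbb), making Dbb the root.

Dbb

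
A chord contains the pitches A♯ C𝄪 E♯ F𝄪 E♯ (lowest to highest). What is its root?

A#, C##, E#, F## are the tones of an F## minor seventh chord (F##–A#–C##–E#), making F## the root.

F##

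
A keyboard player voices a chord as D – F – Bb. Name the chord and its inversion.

Bb major, first inversion

The distinct note names are D, F, Bb. Stacked in thirds they read Bb–D–F, which is a major triad on Bb.
With the third (D) in the bass, the chord is in first inversion (figured bass 6).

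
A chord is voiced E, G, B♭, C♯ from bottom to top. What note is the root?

E, G, Bb, C# are the tones of a C# diminished seventh chord (C#–E–G–Bb), making C# the root.

C#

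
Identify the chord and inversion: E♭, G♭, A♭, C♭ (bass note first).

The pitch classes Eb, Gb, Ab, Cb arrange in thirds as Ab–Cb–Eb–Gb: an Ab minor seventh chord.
The lowest note is Eb, the fifth of the chord, so this is second inversion (figured bass 4/3).

Ab minor seventh, second inversion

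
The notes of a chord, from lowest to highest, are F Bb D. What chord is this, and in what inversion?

Bb major, second inversion

Reducing to letter names: F, Bb, D. These stack in thirds as Bb–D–F — a Bb major triad.
F is the fifth of Bb major; fifth in the bass means second inversion (figured bass 6/4).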